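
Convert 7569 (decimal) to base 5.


Divide by 5 repeatedly:
7569 ÷ 5 = 1513 remainder 4
1513 ÷ 5 = 302 remainder 3
302 ÷ 5 = 60 remainder 2
60 ÷ 5 = 12 remainder 0
12 ÷ 5 = 2 remainder 2
2 ÷ 5 = 0 remainder 2
Reading remainders bottom-up:
= 220234


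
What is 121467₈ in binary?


Each octal digit → 3 binary bits:
  1 = 001
  2 = 010
  1 = 001
  4 = 100
  6 = 110
  7 = 111
Concatenate: 001 010 001 100 110 111
= 001010001100110111


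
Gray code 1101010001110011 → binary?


Gray code: 1101010001110011
MSB stays the same: 1
Each subsequent bit = prev_binary XOR current_gray:
  B[1] = 1 XOR 1 = 0
  B[2] = 0 XOR 0 = 0
  B[3] = 0 XOR 1 = 1
  B[4] = 1 XOR 0 = 1
  B[5] = 1 XOR 1 = 0
  B[6] = 0 XOR 0 = 0
  B[7] = 0 XOR 0 = 0
  B[8] = 0 XOR 0 = 0
  B[9] = 0 XOR 1 = 1
  B[10] = 1 XOR 1 = 0
  B[11] = 0 XOR 1 = 1
  B[12] = 1 XOR 0 = 1
  B[13] = 1 XOR 0 = 1
  B[14] = 1 XOR 1 = 0
  B[15] = 0 XOR 1 = 1
= 1001100001011101 (39005 decimal)


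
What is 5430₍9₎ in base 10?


Positional values (base 9):
  0 × 9^0 = 0 × 1 = 0
  3 × 9^1 = 3 × 9 = 27
  4 × 9^2 = 4 × 81 = 324
  5 × 9^3 = 5 × 729 = 3645
Sum = 0 + 27 + 324 + 3645
= 3996


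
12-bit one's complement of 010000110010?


Original: 010000110010
Invert all bits:
  bit 0: 0 → 1
  bit 1: 1 → 0
  bit 2: 0 → 1
  bit 3: 0 → 1
  bit 4: 0 → 1
  bit 5: 0 → 1
  bit 6: 1 → 0
  bit 7: 1 → 0
  bit 8: 0 → 1
  bit 9: 0 → 1
  bit 10: 1 → 0
  bit 11: 0 → 1
= 101111001101


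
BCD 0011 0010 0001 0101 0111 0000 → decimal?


Each 4-bit group → digit:
  0011 → 3
  0010 → 2
  0001 → 1
  0101 → 5
  0111 → 7
  0000 → 0
= 321570


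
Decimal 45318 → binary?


Divide by 2 repeatedly:
45318 ÷ 2 = 22659 remainder 0
22659 ÷ 2 = 11329 remainder 1
11329 ÷ 2 = 5664 remainder 1
5664 ÷ 2 = 2832 remainder 0
2832 ÷ 2 = 1416 remainder 0
1416 ÷ 2 = 708 remainder 0
708 ÷ 2 = 354 remainder 0
354 ÷ 2 = 177 remainder 0
177 ÷ 2 = 88 remainder 1
88 ÷ 2 = 44 remainder 0
44 ÷ 2 = 22 remainder 0
22 ÷ 2 = 11 remainder 0
11 ÷ 2 = 5 remainder 1
5 ÷ 2 = 2 remainder 1
2 ÷ 2 = 1 remainder 0
1 ÷ 2 = 0 remainder 1
Reading remainders bottom-up:
= 1011000100000110


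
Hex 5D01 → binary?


Each hex digit → 4 binary bits:
  5 = 0101
  D = 1101
  0 = 0000
  1 = 0001
Concatenate: 0101 1101 0000 0001
= 0101110100000001


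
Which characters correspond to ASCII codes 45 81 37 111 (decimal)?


Codes (decimal): 45 81 37 111
Per-code ASCII lookup:
  45  (special character) → '-'
  81  (range 65-90: uppercase, 81 - 65 = 16) → 'Q'
  37  (special character) → '%'
  111  (range 97-122: lowercase, 111 - 97 = 14) → 'o'
= '-Q%o'


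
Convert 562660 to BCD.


Each digit → 4-bit binary:
  5 → 0101
  6 → 0110
  2 → 0010
  6 → 0110
  6 → 0110
  0 → 0000
= 0101 0110 0010 0110 0110 0000


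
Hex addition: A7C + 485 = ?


Align and add column by column (LSB to MSB, each column mod 16 with carry):
  0A7C
+ 0485
  ----
  col 0: C(12) + 5(5) + 0 (carry in) = 17 → 1(1), carry out 1
  col 1: 7(7) + 8(8) + 1 (carry in) = 16 → 0(0), carry out 1
  col 2: A(10) + 4(4) + 1 (carry in) = 15 → F(15), carry out 0
  col 3: 0(0) + 0(0) + 0 (carry in) = 0 → 0(0), carry out 0
Reading digits MSB→LSB: 0F01
Strip leading zeros: F01
= 0xF01


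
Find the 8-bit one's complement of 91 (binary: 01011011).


Original: 01011011
Invert all bits:
  bit 0: 0 → 1
  bit 1: 1 → 0
  bit 2: 0 → 1
  bit 3: 1 → 0
  bit 4: 1 → 0
  bit 5: 0 → 1
  bit 6: 1 → 0
  bit 7: 1 → 0
= 10100100


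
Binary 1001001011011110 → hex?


Group into 4-bit nibbles: 1001001011011110
  1001 = 9
  0010 = 2
  1101 = D
  1110 = E
= 0x92DE


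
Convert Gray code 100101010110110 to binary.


Gray code: 100101010110110
MSB stays the same: 1
Each subsequent bit = prev_binary XOR current_gray:
  B[1] = 1 XOR 0 = 1
  B[2] = 1 XOR 0 = 1
  B[3] = 1 XOR 1 = 0
  B[4] = 0 XOR 0 = 0
  B[5] = 0 XOR 1 = 1
  B[6] = 1 XOR 0 = 1
  B[7] = 1 XOR 1 = 0
  B[8] = 0 XOR 0 = 0
  B[9] = 0 XOR 1 = 1
  B[10] = 1 XOR 1 = 0
  B[11] = 0 XOR 0 = 0
  B[12] = 0 XOR 1 = 1
  B[13] = 1 XOR 1 = 0
  B[14] = 0 XOR 0 = 0
= 111001100100100 (29476 decimal)


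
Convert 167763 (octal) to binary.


Each octal digit → 3 binary bits:
  1 = 001
  6 = 110
  7 = 111
  7 = 111
  6 = 110
  3 = 011
Concatenate: 001 110 111 111 110 011
= 001110111111110011


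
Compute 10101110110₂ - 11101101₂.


Align and subtract column by column (LSB to MSB, borrowing when needed):
  10101110110
- 00011101101
  -----------
  col 0: (0 - 0 borrow-in) - 1 → borrow from next column: (0+2) - 1 = 1, borrow out 1
  col 1: (1 - 1 borrow-in) - 0 → 0 - 0 = 0, borrow out 0
  col 2: (1 - 0 borrow-in) - 1 → 1 - 1 = 0, borrow out 0
  col 3: (0 - 0 borrow-in) - 1 → borrow from next column: (0+2) - 1 = 1, borrow out 1
  col 4: (1 - 1 borrow-in) - 0 → 0 - 0 = 0, borrow out 0
  col 5: (1 - 0 borrow-in) - 1 → 1 - 1 = 0, borrow out 0
  col 6: (1 - 0 borrow-in) - 1 → 1 - 1 = 0, borrow out 0
  col 7: (0 - 0 borrow-in) - 1 → borrow from next column: (0+2) - 1 = 1, borrow out 1
  col 8: (1 - 1 borrow-in) - 0 → 0 - 0 = 0, borrow out 0
  col 9: (0 - 0 borrow-in) - 0 → 0 - 0 = 0, borrow out 0
  col 10: (1 - 0 borrow-in) - 0 → 1 - 0 = 1, borrow out 0
Reading bits MSB→LSB: 10010001001
Strip leading zeros: 10010001001
= 10010001001


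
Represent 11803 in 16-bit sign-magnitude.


Sign bit: 0 (positive)
Magnitude: 11803 = 010111000011011
= 0010111000011011


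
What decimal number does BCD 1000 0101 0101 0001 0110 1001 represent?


Each 4-bit group → digit:
  1000 → 8
  0101 → 5
  0101 → 5
  0001 → 1
  0110 → 6
  1001 → 9
= 855169


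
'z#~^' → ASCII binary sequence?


String: 'z#~^'  (4 characters)
Per-character ASCII lookup:
  'z': lowercase starts at 97: 'z' = 97 + 25 = 122 → 1111010
  '#': special character: '#' = 35 → 100011
  '~': special character: '~' = 126 → 1111110
  '^': special character: '^' = 94 → 1011110
= 1111010 100011 1111110 1011110


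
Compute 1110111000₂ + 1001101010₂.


Align and add column by column (LSB to MSB, carry propagating):
  01110111000
+ 01001101010
  -----------
  col 0: 0 + 0 + 0 (carry in) = 0 → bit 0, carry out 0
  col 1: 0 + 1 + 0 (carry in) = 1 → bit 1, carry out 0
  col 2: 0 + 0 + 0 (carry in) = 0 → bit 0, carry out 0
  col 3: 1 + 1 + 0 (carry in) = 2 → bit 0, carry out 1
  col 4: 1 + 0 + 1 (carry in) = 2 → bit 0, carry out 1
  col 5: 1 + 1 + 1 (carry in) = 3 → bit 1, carry out 1
  col 6: 0 + 1 + 1 (carry in) = 2 → bit 0, carry out 1
  col 7: 1 + 0 + 1 (carry in) = 2 → bit 0, carry out 1
  col 8: 1 + 0 + 1 (carry in) = 2 → bit 0, carry out 1
  col 9: 1 + 1 + 1 (carry in) = 3 → bit 1, carry out 1
  col 10: 0 + 0 + 1 (carry in) = 1 → bit 1, carry out 0
Reading bits MSB→LSB: 11000100010
Strip leading zeros: 11000100010
= 11000100010


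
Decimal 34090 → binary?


Divide by 2 repeatedly:
34090 ÷ 2 = 17045 remainder 0
17045 ÷ 2 = 8522 remainder 1
8522 ÷ 2 = 4261 remainder 0
4261 ÷ 2 = 2130 remainder 1
2130 ÷ 2 = 1065 remainder 0
1065 ÷ 2 = 532 remainder 1
532 ÷ 2 = 266 remainder 0
266 ÷ 2 = 133 remainder 0
133 ÷ 2 = 66 remainder 1
66 ÷ 2 = 33 remainder 0
33 ÷ 2 = 16 remainder 1
16 ÷ 2 = 8 remainder 0
8 ÷ 2 = 4 remainder 0
4 ÷ 2 = 2 remainder 0
2 ÷ 2 = 1 remainder 0
1 ÷ 2 = 0 remainder 1
Reading remainders bottom-up:
= 1000010100101010


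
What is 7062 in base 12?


Divide by 12 repeatedly:
7062 ÷ 12 = 588 remainder 6
588 ÷ 12 = 49 remainder 0
49 ÷ 12 = 4 remainder 1
4 ÷ 12 = 0 remainder 4
Reading remainders bottom-up:
= 4106


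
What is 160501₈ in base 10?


Positional values:
Position 0: 1 × 8^0 = 1
Position 1: 0 × 8^1 = 0
Position 2: 5 × 8^2 = 320
Position 3: 0 × 8^3 = 0
Position 4: 6 × 8^4 = 24576
Position 5: 1 × 8^5 = 32768
Sum = 1 + 0 + 320 + 0 + 24576 + 32768
= 57665


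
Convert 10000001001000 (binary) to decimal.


Positional values:
Bit 3: 1 × 2^3 = 8
Bit 6: 1 × 2^6 = 64
Bit 13: 1 × 2^13 = 8192
Sum = 8 + 64 + 8192
= 8264


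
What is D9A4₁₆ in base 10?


Positional values:
Position 0: 4 × 16^0 = 4 × 1 = 4
Position 1: A × 16^1 = 10 × 16 = 160
Position 2: 9 × 16^2 = 9 × 256 = 2304
Position 3: D × 16^3 = 13 × 4096 = 53248
Sum = 4 + 160 + 2304 + 53248
= 55716


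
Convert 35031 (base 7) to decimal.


Positional values (base 7):
  1 × 7^0 = 1 × 1 = 1
  3 × 7^1 = 3 × 7 = 21
  0 × 7^2 = 0 × 49 = 0
  5 × 7^3 = 5 × 343 = 1715
  3 × 7^4 = 3 × 2401 = 7203
Sum = 1 + 21 + 0 + 1715 + 7203
= 8940


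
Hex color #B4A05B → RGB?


Hex: #B4A05B
R = B4₁₆ = 180
G = A0₁₆ = 160
B = 5B₁₆ = 91
= RGB(180, 160, 91)


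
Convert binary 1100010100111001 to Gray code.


Binary: 1100010100111001
Gray code: G = B XOR (B >> 1)
B >> 1 = 0110001010011100
1100010100111001 XOR 0110001010011100:
  1 XOR 0 = 1
  1 XOR 1 = 0
  0 XOR 1 = 1
  0 XOR 0 = 0
  0 XOR 0 = 0
  1 XOR 0 = 1
  0 XOR 1 = 1
  1 XOR 0 = 1
  0 XOR 1 = 1
  0 XOR 0 = 0
  1 XOR 0 = 1
  1 XOR 1 = 0
  1 XOR 1 = 0
  0 XOR 1 = 1
  0 XOR 0 = 0
  1 XOR 0 = 1
= 1010011110100101


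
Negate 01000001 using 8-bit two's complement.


Original: 01000001
Step 1 - Invert all bits: 10111110
Step 2 - Add 1: 10111110 + 1
= 10111111 (represents -65)


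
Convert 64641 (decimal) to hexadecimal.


Divide by 16 repeatedly:
64641 ÷ 16 = 4040 remainder 1 (1)
4040 ÷ 16 = 252 remainder 8 (8)
252 ÷ 16 = 15 remainder 12 (C)
15 ÷ 16 = 0 remainder 15 (F)
Reading remainders bottom-up:
= 0xFC81


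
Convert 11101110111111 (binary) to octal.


Group into 3-bit groups: 011101110111111
  011 = 3
  101 = 5
  110 = 6
  111 = 7
  111 = 7
= 0o35677


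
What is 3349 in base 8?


Divide by 8 repeatedly:
3349 ÷ 8 = 418 remainder 5
418 ÷ 8 = 52 remainder 2
52 ÷ 8 = 6 remainder 4
6 ÷ 8 = 0 remainder 6
Reading remainders bottom-up:
= 0o6425


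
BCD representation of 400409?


Each digit → 4-bit binary:
  4 → 0100
  0 → 0000
  0 → 0000
  4 → 0100
  0 → 0000
  9 → 1001
= 0100 0000 0000 0100 0000 1001


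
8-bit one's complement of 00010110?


Original: 00010110
Invert all bits:
  bit 0: 0 → 1
  bit 1: 0 → 1
  bit 2: 0 → 1
  bit 3: 1 → 0
  bit 4: 0 → 1
  bit 5: 1 → 0
  bit 6: 1 → 0
  bit 7: 0 → 1
= 11101001


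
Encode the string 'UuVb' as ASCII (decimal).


String: 'UuVb'  (4 characters)
Per-character ASCII lookup:
  'U': uppercase starts at 65: 'U' = 65 + 20 = 85
  'u': lowercase starts at 97: 'u' = 97 + 20 = 117
  'V': uppercase starts at 65: 'V' = 65 + 21 = 86
  'b': lowercase starts at 97: 'b' = 97 + 1 = 98
= 85 117 86 98


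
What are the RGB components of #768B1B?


Hex: #768B1B
R = 76₁₆ = 118
G = 8B₁₆ = 139
B = 1B₁₆ = 27
= RGB(118, 139, 27)


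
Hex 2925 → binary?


Each hex digit → 4 binary bits:
  2 = 0010
  9 = 1001
  2 = 0010
  5 = 0101
Concatenate: 0010 1001 0010 0101
= 0010100100100101


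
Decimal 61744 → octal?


Divide by 8 repeatedly:
61744 ÷ 8 = 7718 remainder 0
7718 ÷ 8 = 964 remainder 6
964 ÷ 8 = 120 remainder 4
120 ÷ 8 = 15 remainder 0
15 ÷ 8 = 1 remainder 7
1 ÷ 8 = 0 remainder 1
Reading remainders bottom-up:
= 0o170460


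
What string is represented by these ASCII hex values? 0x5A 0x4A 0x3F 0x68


Codes (hex): 0x5A 0x4A 0x3F 0x68
Per-code ASCII lookup:
  0x5A = 90  (range 65-90: uppercase, 90 - 65 = 25) → 'Z'
  0x4A = 74  (range 65-90: uppercase, 74 - 65 = 9) → 'J'
  0x3F = 63  (special character) → '?'
  0x68 = 104  (range 97-122: lowercase, 104 - 97 = 7) → 'h'
= 'ZJ?h'


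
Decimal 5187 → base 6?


Divide by 6 repeatedly:
5187 ÷ 6 = 864 remainder 3
864 ÷ 6 = 144 remainder 0
144 ÷ 6 = 24 remainder 0
24 ÷ 6 = 4 remainder 0
4 ÷ 6 = 0 remainder 4
Reading remainders bottom-up:
= 40003


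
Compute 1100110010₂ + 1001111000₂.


Align and add column by column (LSB to MSB, carry propagating):
  01100110010
+ 01001111000
  -----------
  col 0: 0 + 0 + 0 (carry in) = 0 → bit 0, carry out 0
  col 1: 1 + 0 + 0 (carry in) = 1 → bit 1, carry out 0
  col 2: 0 + 0 + 0 (carry in) = 0 → bit 0, carry out 0
  col 3: 0 + 1 + 0 (carry in) = 1 → bit 1, carry out 0
  col 4: 1 + 1 + 0 (carry in) = 2 → bit 0, carry out 1
  col 5: 1 + 1 + 1 (carry in) = 3 → bit 1, carry out 1
  col 6: 0 + 1 + 1 (carry in) = 2 → bit 0, carry out 1
  col 7: 0 + 0 + 1 (carry in) = 1 → bit 1, carry out 0
  col 8: 1 + 0 + 0 (carry in) = 1 → bit 1, carry out 0
  col 9: 1 + 1 + 0 (carry in) = 2 → bit 0, carry out 1
  col 10: 0 + 0 + 1 (carry in) = 1 → bit 1, carry out 0
Reading bits MSB→LSB: 10110101010
Strip leading zeros: 10110101010
= 10110101010


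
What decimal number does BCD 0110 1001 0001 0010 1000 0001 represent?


Each 4-bit group → digit:
  0110 → 6
  1001 → 9
  0001 → 1
  0010 → 2
  1000 → 8
  0001 → 1
= 691281


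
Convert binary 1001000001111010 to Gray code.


Binary: 1001000001111010
Gray code: G = B XOR (B >> 1)
B >> 1 = 0100100000111101
1001000001111010 XOR 0100100000111101:
  1 XOR 0 = 1
  0 XOR 1 = 1
  0 XOR 0 = 0
  1 XOR 0 = 1
  0 XOR 1 = 1
  0 XOR 0 = 0
  0 XOR 0 = 0
  0 XOR 0 = 0
  0 XOR 0 = 0
  1 XOR 0 = 1
  1 XOR 1 = 0
  1 XOR 1 = 0
  1 XOR 1 = 0
  0 XOR 1 = 1
  1 XOR 0 = 1
  0 XOR 1 = 1
= 1101100001000111


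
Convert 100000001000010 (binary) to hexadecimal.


Group into 4-bit nibbles: 0100000001000010
  0100 = 4
  0000 = 0
  0100 = 4
  0010 = 2
= 0x4042


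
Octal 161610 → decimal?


Positional values:
Position 0: 0 × 8^0 = 0
Position 1: 1 × 8^1 = 8
Position 2: 6 × 8^2 = 384
Position 3: 1 × 8^3 = 512
Position 4: 6 × 8^4 = 24576
Position 5: 1 × 8^5 = 32768
Sum = 0 + 8 + 384 + 512 + 24576 + 32768
= 58248


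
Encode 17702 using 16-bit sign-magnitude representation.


Sign bit: 0 (positive)
Magnitude: 17702 = 100010100100110
= 0100010100100110


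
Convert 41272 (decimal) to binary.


Divide by 2 repeatedly:
41272 ÷ 2 = 20636 remainder 0
20636 ÷ 2 = 10318 remainder 0
10318 ÷ 2 = 5159 remainder 0
5159 ÷ 2 = 2579 remainder 1
2579 ÷ 2 = 1289 remainder 1
1289 ÷ 2 = 644 remainder 1
644 ÷ 2 = 322 remainder 0
322 ÷ 2 = 161 remainder 0
161 ÷ 2 = 80 remainder 1
80 ÷ 2 = 40 remainder 0
40 ÷ 2 = 20 remainder 0
20 ÷ 2 = 10 remainder 0
10 ÷ 2 = 5 remainder 0
5 ÷ 2 = 2 remainder 1
2 ÷ 2 = 1 remainder 0
1 ÷ 2 = 0 remainder 1
Reading remainders bottom-up:
= 1010000100111000


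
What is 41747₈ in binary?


Each octal digit → 3 binary bits:
  4 = 100
  1 = 001
  7 = 111
  4 = 100
  7 = 111
Concatenate: 100 001 111 100 111
= 100001111100111


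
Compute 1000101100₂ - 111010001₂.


Align and subtract column by column (LSB to MSB, borrowing when needed):
  1000101100
- 0111010001
  ----------
  col 0: (0 - 0 borrow-in) - 1 → borrow from next column: (0+2) - 1 = 1, borrow out 1
  col 1: (0 - 1 borrow-in) - 0 → borrow from next column: (-1+2) - 0 = 1, borrow out 1
  col 2: (1 - 1 borrow-in) - 0 → 0 - 0 = 0, borrow out 0
  col 3: (1 - 0 borrow-in) - 0 → 1 - 0 = 1, borrow out 0
  col 4: (0 - 0 borrow-in) - 1 → borrow from next column: (0+2) - 1 = 1, borrow out 1
  col 5: (1 - 1 borrow-in) - 0 → 0 - 0 = 0, borrow out 0
  col 6: (0 - 0 borrow-in) - 1 → borrow from next column: (0+2) - 1 = 1, borrow out 1
  col 7: (0 - 1 borrow-in) - 1 → borrow from next column: (-1+2) - 1 = 0, borrow out 1
  col 8: (0 - 1 borrow-in) - 1 → borrow from next column: (-1+2) - 1 = 0, borrow out 1
  col 9: (1 - 1 borrow-in) - 0 → 0 - 0 = 0, borrow out 0
Reading bits MSB→LSB: 0001011011
Strip leading zeros: 1011011
= 1011011


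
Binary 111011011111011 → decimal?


Positional values:
Bit 0: 1 × 2^0 = 1
Bit 1: 1 × 2^1 = 2
Bit 3: 1 × 2^3 = 8
Bit 4: 1 × 2^4 = 16
Bit 5: 1 × 2^5 = 32
Bit 6: 1 × 2^6 = 64
Bit 7: 1 × 2^7 = 128
Bit 9: 1 × 2^9 = 512
Bit 10: 1 × 2^10 = 1024
Bit 12: 1 × 2^12 = 4096
Bit 13: 1 × 2^13 = 8192
Bit 14: 1 × 2^14 = 16384
Sum = 1 + 2 + 8 + 16 + 32 + 64 + 128 + 512 + 1024 + 4096 + 8192 + 16384
= 30459


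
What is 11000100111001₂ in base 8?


Group into 3-bit groups: 011000100111001
  011 = 3
  000 = 0
  100 = 4
  111 = 7
  001 = 1
= 0o30471


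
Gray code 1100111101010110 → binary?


Gray code: 1100111101010110
MSB stays the same: 1
Each subsequent bit = prev_binary XOR current_gray:
  B[1] = 1 XOR 1 = 0
  B[2] = 0 XOR 0 = 0
  B[3] = 0 XOR 0 = 0
  B[4] = 0 XOR 1 = 1
  B[5] = 1 XOR 1 = 0
  B[6] = 0 XOR 1 = 1
  B[7] = 1 XOR 1 = 0
  B[8] = 0 XOR 0 = 0
  B[9] = 0 XOR 1 = 1
  B[10] = 1 XOR 0 = 1
  B[11] = 1 XOR 1 = 0
  B[12] = 0 XOR 0 = 0
  B[13] = 0 XOR 1 = 1
  B[14] = 1 XOR 1 = 0
  B[15] = 0 XOR 0 = 0
= 1000101001100100 (35428 decimal)


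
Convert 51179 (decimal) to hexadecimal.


Divide by 16 repeatedly:
51179 ÷ 16 = 3198 remainder 11 (B)
3198 ÷ 16 = 199 remainder 14 (E)
199 ÷ 16 = 12 remainder 7 (7)
12 ÷ 16 = 0 remainder 12 (C)
Reading remainders bottom-up:
= 0xC7EB


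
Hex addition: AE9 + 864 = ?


Align and add column by column (LSB to MSB, each column mod 16 with carry):
  0AE9
+ 0864
  ----
  col 0: 9(9) + 4(4) + 0 (carry in) = 13 → D(13), carry out 0
  col 1: E(14) + 6(6) + 0 (carry in) = 20 → 4(4), carry out 1
  col 2: A(10) + 8(8) + 1 (carry in) = 19 → 3(3), carry out 1
  col 3: 0(0) + 0(0) + 1 (carry in) = 1 → 1(1), carry out 0
Reading digits MSB→LSB: 134D
Strip leading zeros: 134D
= 0x134D


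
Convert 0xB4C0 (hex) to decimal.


Positional values:
Position 0: 0 × 16^0 = 0 × 1 = 0
Position 1: C × 16^1 = 12 × 16 = 192
Position 2: 4 × 16^2 = 4 × 256 = 1024
Position 3: B × 16^3 = 11 × 4096 = 45056
Sum = 0 + 192 + 1024 + 45056
= 46272


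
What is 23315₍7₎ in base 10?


Positional values (base 7):
  5 × 7^0 = 5 × 1 = 5
  1 × 7^1 = 1 × 7 = 7
  3 × 7^2 = 3 × 49 = 147
  3 × 7^3 = 3 × 343 = 1029
  2 × 7^4 = 2 × 2401 = 4802
Sum = 5 + 7 + 147 + 1029 + 4802
= 5990


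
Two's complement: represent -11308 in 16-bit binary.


Original: 0010110000101100
Step 1 - Invert all bits: 1101001111010011
Step 2 - Add 1: 1101001111010011 + 1
= 1101001111010100 (represents -11308)


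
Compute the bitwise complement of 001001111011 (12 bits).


Original: 001001111011
Invert all bits:
  bit 0: 0 → 1
  bit 1: 0 → 1
  bit 2: 1 → 0
  bit 3: 0 → 1
  bit 4: 0 → 1
  bit 5: 1 → 0
  bit 6: 1 → 0
  bit 7: 1 → 0
  bit 8: 1 → 0
  bit 9: 0 → 1
  bit 10: 1 → 0
  bit 11: 1 → 0
= 110110000100


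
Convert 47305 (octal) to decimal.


Positional values:
Position 0: 5 × 8^0 = 5
Position 1: 0 × 8^1 = 0
Position 2: 3 × 8^2 = 192
Position 3: 7 × 8^3 = 3584
Position 4: 4 × 8^4 = 16384
Sum = 5 + 0 + 192 + 3584 + 16384
= 20165


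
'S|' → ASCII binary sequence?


String: 'S|'  (2 characters)
Per-character ASCII lookup:
  'S': uppercase starts at 65: 'S' = 65 + 18 = 83 → 1010011
  '|': special character: '|' = 124 → 1111100
= 1010011 1111100


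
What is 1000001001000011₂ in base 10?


Positional values:
Bit 0: 1 × 2^0 = 1
Bit 1: 1 × 2^1 = 2
Bit 6: 1 × 2^6 = 64
Bit 9: 1 × 2^9 = 512
Bit 15: 1 × 2^15 = 32768
Sum = 1 + 2 + 64 + 512 + 32768
= 33347


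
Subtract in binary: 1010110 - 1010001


Align and subtract column by column (LSB to MSB, borrowing when needed):
  1010110
- 1010001
  -------
  col 0: (0 - 0 borrow-in) - 1 → borrow from next column: (0+2) - 1 = 1, borrow out 1
  col 1: (1 - 1 borrow-in) - 0 → 0 - 0 = 0, borrow out 0
  col 2: (1 - 0 borrow-in) - 0 → 1 - 0 = 1, borrow out 0
  col 3: (0 - 0 borrow-in) - 0 → 0 - 0 = 0, borrow out 0
  col 4: (1 - 0 borrow-in) - 1 → 1 - 1 = 0, borrow out 0
  col 5: (0 - 0 borrow-in) - 0 → 0 - 0 = 0, borrow out 0
  col 6: (1 - 0 borrow-in) - 1 → 1 - 1 = 0, borrow out 0
Reading bits MSB→LSB: 0000101
Strip leading zeros: 101
= 101


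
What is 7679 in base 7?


Divide by 7 repeatedly:
7679 ÷ 7 = 1097 remainder 0
1097 ÷ 7 = 156 remainder 5
156 ÷ 7 = 22 remainder 2
22 ÷ 7 = 3 remainder 1
3 ÷ 7 = 0 remainder 3
Reading remainders bottom-up:
= 31250


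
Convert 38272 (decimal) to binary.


Divide by 2 repeatedly:
38272 ÷ 2 = 19136 remainder 0
19136 ÷ 2 = 9568 remainder 0
9568 ÷ 2 = 4784 remainder 0
4784 ÷ 2 = 2392 remainder 0
2392 ÷ 2 = 1196 remainder 0
1196 ÷ 2 = 598 remainder 0
598 ÷ 2 = 299 remainder 0
299 ÷ 2 = 149 remainder 1
149 ÷ 2 = 74 remainder 1
74 ÷ 2 = 37 remainder 0
37 ÷ 2 = 18 remainder 1
18 ÷ 2 = 9 remainder 0
9 ÷ 2 = 4 remainder 1
4 ÷ 2 = 2 remainder 0
2 ÷ 2 = 1 remainder 0
1 ÷ 2 = 0 remainder 1
Reading remainders bottom-up:
= 1001010110000000


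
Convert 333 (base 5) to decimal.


Positional values (base 5):
  3 × 5^0 = 3 × 1 = 3
  3 × 5^1 = 3 × 5 = 15
  3 × 5^2 = 3 × 25 = 75
Sum = 3 + 15 + 75
= 93


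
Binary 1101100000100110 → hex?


Group into 4-bit nibbles: 1101100000100110
  1101 = D
  1000 = 8
  0010 = 2
  0110 = 6
= 0xD826


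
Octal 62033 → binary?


Each octal digit → 3 binary bits:
  6 = 110
  2 = 010
  0 = 000
  3 = 011
  3 = 011
Concatenate: 110 010 000 011 011
= 110010000011011


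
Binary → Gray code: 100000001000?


Binary: 100000001000
Gray code: G = B XOR (B >> 1)
B >> 1 = 010000000100
100000001000 XOR 010000000100:
  1 XOR 0 = 1
  0 XOR 1 = 1
  0 XOR 0 = 0
  0 XOR 0 = 0
  0 XOR 0 = 0
  0 XOR 0 = 0
  0 XOR 0 = 0
  0 XOR 0 = 0
  1 XOR 0 = 1
  0 XOR 1 = 1
  0 XOR 0 = 0
  0 XOR 0 = 0
= 110000001100


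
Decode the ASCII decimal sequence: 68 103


Codes (decimal): 68 103
Per-code ASCII lookup:
  68  (range 65-90: uppercase, 68 - 65 = 3) → 'D'
  103  (range 97-122: lowercase, 103 - 97 = 6) → 'g'
= 'Dg'


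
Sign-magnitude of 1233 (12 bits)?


Sign bit: 0 (positive)
Magnitude: 1233 = 10011010001
= 010011010001


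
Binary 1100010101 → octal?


Group into 3-bit groups: 001100010101
  001 = 1
  100 = 4
  010 = 2
  101 = 5
= 0o1425


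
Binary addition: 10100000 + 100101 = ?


Align and add column by column (LSB to MSB, carry propagating):
  010100000
+ 000100101
  ---------
  col 0: 0 + 1 + 0 (carry in) = 1 → bit 1, carry out 0
  col 1: 0 + 0 + 0 (carry in) = 0 → bit 0, carry out 0
  col 2: 0 + 1 + 0 (carry in) = 1 → bit 1, carry out 0
  col 3: 0 + 0 + 0 (carry in) = 0 → bit 0, carry out 0
  col 4: 0 + 0 + 0 (carry in) = 0 → bit 0, carry out 0
  col 5: 1 + 1 + 0 (carry in) = 2 → bit 0, carry out 1
  col 6: 0 + 0 + 1 (carry in) = 1 → bit 1, carry out 0
  col 7: 1 + 0 + 0 (carry in) = 1 → bit 1, carry out 0
  col 8: 0 + 0 + 0 (carry in) = 0 → bit 0, carry out 0
Reading bits MSB→LSB: 011000101
Strip leading zeros: 11000101
= 11000101


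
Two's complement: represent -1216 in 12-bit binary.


Original: 010011000000
Step 1 - Invert all bits: 101100111111
Step 2 - Add 1: 101100111111 + 1
= 101101000000 (represents -1216)


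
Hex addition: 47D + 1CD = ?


Align and add column by column (LSB to MSB, each column mod 16 with carry):
  047D
+ 01CD
  ----
  col 0: D(13) + D(13) + 0 (carry in) = 26 → A(10), carry out 1
  col 1: 7(7) + C(12) + 1 (carry in) = 20 → 4(4), carry out 1
  col 2: 4(4) + 1(1) + 1 (carry in) = 6 → 6(6), carry out 0
  col 3: 0(0) + 0(0) + 0 (carry in) = 0 → 0(0), carry out 0
Reading digits MSB→LSB: 064A
Strip leading zeros: 64A
= 0x64A


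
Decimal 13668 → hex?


Divide by 16 repeatedly:
13668 ÷ 16 = 854 remainder 4 (4)
854 ÷ 16 = 53 remainder 6 (6)
53 ÷ 16 = 3 remainder 5 (5)
3 ÷ 16 = 0 remainder 3 (3)
Reading remainders bottom-up:
= 0x3564


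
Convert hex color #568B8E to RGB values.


Hex: #568B8E
R = 56₁₆ = 86
G = 8B₁₆ = 139
B = 8E₁₆ = 142
= RGB(86, 139, 142)


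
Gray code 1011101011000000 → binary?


Gray code: 1011101011000000
MSB stays the same: 1
Each subsequent bit = prev_binary XOR current_gray:
  B[1] = 1 XOR 0 = 1
  B[2] = 1 XOR 1 = 0
  B[3] = 0 XOR 1 = 1
  B[4] = 1 XOR 1 = 0
  B[5] = 0 XOR 0 = 0
  B[6] = 0 XOR 1 = 1
  B[7] = 1 XOR 0 = 1
  B[8] = 1 XOR 1 = 0
  B[9] = 0 XOR 1 = 1
  B[10] = 1 XOR 0 = 1
  B[11] = 1 XOR 0 = 1
  B[12] = 1 XOR 0 = 1
  B[13] = 1 XOR 0 = 1
  B[14] = 1 XOR 0 = 1
  B[15] = 1 XOR 0 = 1
= 1101001101111111 (54143 decimal)


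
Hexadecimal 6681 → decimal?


Positional values:
Position 0: 1 × 16^0 = 1 × 1 = 1
Position 1: 8 × 16^1 = 8 × 16 = 128
Position 2: 6 × 16^2 = 6 × 256 = 1536
Position 3: 6 × 16^3 = 6 × 4096 = 24576
Sum = 1 + 128 + 1536 + 24576
= 26241


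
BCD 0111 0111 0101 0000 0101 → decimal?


Each 4-bit group → digit:
  0111 → 7
  0111 → 7
  0101 → 5
  0000 → 0
  0101 → 5
= 77505


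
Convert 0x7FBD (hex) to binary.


Each hex digit → 4 binary bits:
  7 = 0111
  F = 1111
  B = 1011
  D = 1101
Concatenate: 0111 1111 1011 1101
= 0111111110111101


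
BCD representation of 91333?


Each digit → 4-bit binary:
  9 → 1001
  1 → 0001
  3 → 0011
  3 → 0011
  3 → 0011
= 1001 0001 0011 0011 0011


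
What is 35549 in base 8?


Divide by 8 repeatedly:
35549 ÷ 8 = 4443 remainder 5
4443 ÷ 8 = 555 remainder 3
555 ÷ 8 = 69 remainder 3
69 ÷ 8 = 8 remainder 5
8 ÷ 8 = 1 remainder 0
1 ÷ 8 = 0 remainder 1
Reading remainders bottom-up:
= 0o105335


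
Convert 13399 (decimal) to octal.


Divide by 8 repeatedly:
13399 ÷ 8 = 1674 remainder 7
1674 ÷ 8 = 209 remainder 2
209 ÷ 8 = 26 remainder 1
26 ÷ 8 = 3 remainder 2
3 ÷ 8 = 0 remainder 3
Reading remainders bottom-up:
= 0o32127


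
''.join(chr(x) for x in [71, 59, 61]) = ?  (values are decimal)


Codes (decimal): 71 59 61
Per-code ASCII lookup:
  71  (range 65-90: uppercase, 71 - 65 = 6) → 'G'
  59  (special character) → ';'
  61  (special character) → '='
= 'G;='


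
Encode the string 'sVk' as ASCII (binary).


String: 'sVk'  (3 characters)
Per-character ASCII lookup:
  's': lowercase starts at 97: 's' = 97 + 18 = 115 → 1110011
  'V': uppercase starts at 65: 'V' = 65 + 21 = 86 → 1010110
  'k': lowercase starts at 97: 'k' = 97 + 10 = 107 → 1101011
= 1110011 1010110 1101011


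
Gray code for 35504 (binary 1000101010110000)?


Binary: 1000101010110000
Gray code: G = B XOR (B >> 1)
B >> 1 = 0100010101011000
1000101010110000 XOR 0100010101011000:
  1 XOR 0 = 1
  0 XOR 1 = 1
  0 XOR 0 = 0
  0 XOR 0 = 0
  1 XOR 0 = 1
  0 XOR 1 = 1
  1 XOR 0 = 1
  0 XOR 1 = 1
  1 XOR 0 = 1
  0 XOR 1 = 1
  1 XOR 0 = 1
  1 XOR 1 = 0
  0 XOR 1 = 1
  0 XOR 0 = 0
  0 XOR 0 = 0
  0 XOR 0 = 0
= 1100111111101000


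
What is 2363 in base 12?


Divide by 12 repeatedly:
2363 ÷ 12 = 196 remainder 11
196 ÷ 12 = 16 remainder 4
16 ÷ 12 = 1 remainder 4
1 ÷ 12 = 0 remainder 1
Reading remainders bottom-up:
= 144B


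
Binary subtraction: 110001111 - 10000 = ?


Align and subtract column by column (LSB to MSB, borrowing when needed):
  110001111
- 000010000
  ---------
  col 0: (1 - 0 borrow-in) - 0 → 1 - 0 = 1, borrow out 0
  col 1: (1 - 0 borrow-in) - 0 → 1 - 0 = 1, borrow out 0
  col 2: (1 - 0 borrow-in) - 0 → 1 - 0 = 1, borrow out 0
  col 3: (1 - 0 borrow-in) - 0 → 1 - 0 = 1, borrow out 0
  col 4: (0 - 0 borrow-in) - 1 → borrow from next column: (0+2) - 1 = 1, borrow out 1
  col 5: (0 - 1 borrow-in) - 0 → borrow from next column: (-1+2) - 0 = 1, borrow out 1
  col 6: (0 - 1 borrow-in) - 0 → borrow from next column: (-1+2) - 0 = 1, borrow out 1
  col 7: (1 - 1 borrow-in) - 0 → 0 - 0 = 0, borrow out 0
  col 8: (1 - 0 borrow-in) - 0 → 1 - 0 = 1, borrow out 0
Reading bits MSB→LSB: 101111111
Strip leading zeros: 101111111
= 101111111


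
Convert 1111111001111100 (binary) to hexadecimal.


Group into 4-bit nibbles: 1111111001111100
  1111 = F
  1110 = E
  0111 = 7
  1100 = C
= 0xFE7C


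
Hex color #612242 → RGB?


Hex: #612242
R = 61₁₆ = 97
G = 22₁₆ = 34
B = 42₁₆ = 66
= RGB(97, 34, 66)


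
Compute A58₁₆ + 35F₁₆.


Align and add column by column (LSB to MSB, each column mod 16 with carry):
  0A58
+ 035F
  ----
  col 0: 8(8) + F(15) + 0 (carry in) = 23 → 7(7), carry out 1
  col 1: 5(5) + 5(5) + 1 (carry in) = 11 → B(11), carry out 0
  col 2: A(10) + 3(3) + 0 (carry in) = 13 → D(13), carry out 0
  col 3: 0(0) + 0(0) + 0 (carry in) = 0 → 0(0), carry out 0
Reading digits MSB→LSB: 0DB7
Strip leading zeros: DB7
= 0xDB7


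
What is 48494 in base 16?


Divide by 16 repeatedly:
48494 ÷ 16 = 3030 remainder 14 (E)
3030 ÷ 16 = 189 remainder 6 (6)
189 ÷ 16 = 11 remainder 13 (D)
11 ÷ 16 = 0 remainder 11 (B)
Reading remainders bottom-up:
= 0xBD6E


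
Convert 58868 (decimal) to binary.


Divide by 2 repeatedly:
58868 ÷ 2 = 29434 remainder 0
29434 ÷ 2 = 14717 remainder 0
14717 ÷ 2 = 7358 remainder 1
7358 ÷ 2 = 3679 remainder 0
3679 ÷ 2 = 1839 remainder 1
1839 ÷ 2 = 919 remainder 1
919 ÷ 2 = 459 remainder 1
459 ÷ 2 = 229 remainder 1
229 ÷ 2 = 114 remainder 1
114 ÷ 2 = 57 remainder 0
57 ÷ 2 = 28 remainder 1
28 ÷ 2 = 14 remainder 0
14 ÷ 2 = 7 remainder 0
7 ÷ 2 = 3 remainder 1
3 ÷ 2 = 1 remainder 1
1 ÷ 2 = 0 remainder 1
Reading remainders bottom-up:
= 1110010111110100


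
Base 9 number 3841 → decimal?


Positional values (base 9):
  1 × 9^0 = 1 × 1 = 1
  4 × 9^1 = 4 × 9 = 36
  8 × 9^2 = 8 × 81 = 648
  3 × 9^3 = 3 × 729 = 2187
Sum = 1 + 36 + 648 + 2187
= 2872


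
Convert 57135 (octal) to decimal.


Positional values:
Position 0: 5 × 8^0 = 5
Position 1: 3 × 8^1 = 24
Position 2: 1 × 8^2 = 64
Position 3: 7 × 8^3 = 3584
Position 4: 5 × 8^4 = 20480
Sum = 5 + 24 + 64 + 3584 + 20480
= 24157


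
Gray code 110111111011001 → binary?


Gray code: 110111111011001
MSB stays the same: 1
Each subsequent bit = prev_binary XOR current_gray:
  B[1] = 1 XOR 1 = 0
  B[2] = 0 XOR 0 = 0
  B[3] = 0 XOR 1 = 1
  B[4] = 1 XOR 1 = 0
  B[5] = 0 XOR 1 = 1
  B[6] = 1 XOR 1 = 0
  B[7] = 0 XOR 1 = 1
  B[8] = 1 XOR 1 = 0
  B[9] = 0 XOR 0 = 0
  B[10] = 0 XOR 1 = 1
  B[11] = 1 XOR 1 = 0
  B[12] = 0 XOR 0 = 0
  B[13] = 0 XOR 0 = 0
  B[14] = 0 XOR 1 = 1
= 100101010010001 (19089 decimal)


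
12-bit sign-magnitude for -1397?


Sign bit: 1 (negative)
Magnitude: 1397 = 10101110101
= 110101110101


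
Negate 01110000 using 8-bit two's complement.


Original: 01110000
Step 1 - Invert all bits: 10001111
Step 2 - Add 1: 10001111 + 1
= 10010000 (represents -112)


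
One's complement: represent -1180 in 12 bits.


Original: 010010011100
Invert all bits:
  bit 0: 0 → 1
  bit 1: 1 → 0
  bit 2: 0 → 1
  bit 3: 0 → 1
  bit 4: 1 → 0
  bit 5: 0 → 1
  bit 6: 0 → 1
  bit 7: 1 → 0
  bit 8: 1 → 0
  bit 9: 1 → 0
  bit 10: 0 → 1
  bit 11: 0 → 1
= 101101100011


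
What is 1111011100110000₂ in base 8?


Group into 3-bit groups: 001111011100110000
  001 = 1
  111 = 7
  011 = 3
  100 = 4
  110 = 6
  000 = 0
= 0o173460


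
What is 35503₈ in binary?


Each octal digit → 3 binary bits:
  3 = 011
  5 = 101
  5 = 101
  0 = 000
  3 = 011
Concatenate: 011 101 101 000 011
= 011101101000011


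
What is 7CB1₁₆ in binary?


Each hex digit → 4 binary bits:
  7 = 0111
  C = 1100
  B = 1011
  1 = 0001
Concatenate: 0111 1100 1011 0001
= 0111110010110001


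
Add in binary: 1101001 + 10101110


Align and add column by column (LSB to MSB, carry propagating):
  001101001
+ 010101110
  ---------
  col 0: 1 + 0 + 0 (carry in) = 1 → bit 1, carry out 0
  col 1: 0 + 1 + 0 (carry in) = 1 → bit 1, carry out 0
  col 2: 0 + 1 + 0 (carry in) = 1 → bit 1, carry out 0
  col 3: 1 + 1 + 0 (carry in) = 2 → bit 0, carry out 1
  col 4: 0 + 0 + 1 (carry in) = 1 → bit 1, carry out 0
  col 5: 1 + 1 + 0 (carry in) = 2 → bit 0, carry out 1
  col 6: 1 + 0 + 1 (carry in) = 2 → bit 0, carry out 1
  col 7: 0 + 1 + 1 (carry in) = 2 → bit 0, carry out 1
  col 8: 0 + 0 + 1 (carry in) = 1 → bit 1, carry out 0
Reading bits MSB→LSB: 100010111
Strip leading zeros: 100010111
= 100010111


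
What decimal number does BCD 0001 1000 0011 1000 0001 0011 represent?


Each 4-bit group → digit:
  0001 → 1
  1000 → 8
  0011 → 3
  1000 → 8
  0001 → 1
  0011 → 3
= 183813


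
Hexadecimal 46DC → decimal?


Positional values:
Position 0: C × 16^0 = 12 × 1 = 12
Position 1: D × 16^1 = 13 × 16 = 208
Position 2: 6 × 16^2 = 6 × 256 = 1536
Position 3: 4 × 16^3 = 4 × 4096 = 16384
Sum = 12 + 208 + 1536 + 16384
= 18140


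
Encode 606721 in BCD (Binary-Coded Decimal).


Each digit → 4-bit binary:
  6 → 0110
  0 → 0000
  6 → 0110
  7 → 0111
  2 → 0010
  1 → 0001
= 0110 0000 0110 0111 0010 0001


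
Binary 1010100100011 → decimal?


Positional values:
Bit 0: 1 × 2^0 = 1
Bit 1: 1 × 2^1 = 2
Bit 5: 1 × 2^5 = 32
Bit 8: 1 × 2^8 = 256
Bit 10: 1 × 2^10 = 1024
Bit 12: 1 × 2^12 = 4096
Sum = 1 + 2 + 32 + 256 + 1024 + 4096
= 5411


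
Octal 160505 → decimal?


Positional values:
Position 0: 5 × 8^0 = 5
Position 1: 0 × 8^1 = 0
Position 2: 5 × 8^2 = 320
Position 3: 0 × 8^3 = 0
Position 4: 6 × 8^4 = 24576
Position 5: 1 × 8^5 = 32768
Sum = 5 + 0 + 320 + 0 + 24576 + 32768
= 57669


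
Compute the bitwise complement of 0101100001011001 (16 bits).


Original: 0101100001011001
Invert all bits:
  bit 0: 0 → 1
  bit 1: 1 → 0
  bit 2: 0 → 1
  bit 3: 1 → 0
  bit 4: 1 → 0
  bit 5: 0 → 1
  bit 6: 0 → 1
  bit 7: 0 → 1
  bit 8: 0 → 1
  bit 9: 1 → 0
  bit 10: 0 → 1
  bit 11: 1 → 0
  bit 12: 1 → 0
  bit 13: 0 → 1
  bit 14: 0 → 1
  bit 15: 1 → 0
= 1010011110100110


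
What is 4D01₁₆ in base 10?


Positional values:
Position 0: 1 × 16^0 = 1 × 1 = 1
Position 1: 0 × 16^1 = 0 × 16 = 0
Position 2: D × 16^2 = 13 × 256 = 3328
Position 3: 4 × 16^3 = 4 × 4096 = 16384
Sum = 1 + 0 + 3328 + 16384
= 19713


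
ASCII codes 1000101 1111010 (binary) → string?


Codes (binary): 1000101 1111010
Per-code ASCII lookup:
  1000101 = 69  (range 65-90: uppercase, 69 - 65 = 4) → 'E'
  1111010 = 122  (range 97-122: lowercase, 122 - 97 = 25) → 'z'
= 'Ez'


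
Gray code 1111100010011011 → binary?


Gray code: 1111100010011011
MSB stays the same: 1
Each subsequent bit = prev_binary XOR current_gray:
  B[1] = 1 XOR 1 = 0
  B[2] = 0 XOR 1 = 1
  B[3] = 1 XOR 1 = 0
  B[4] = 0 XOR 1 = 1
  B[5] = 1 XOR 0 = 1
  B[6] = 1 XOR 0 = 1
  B[7] = 1 XOR 0 = 1
  B[8] = 1 XOR 1 = 0
  B[9] = 0 XOR 0 = 0
  B[10] = 0 XOR 0 = 0
  B[11] = 0 XOR 1 = 1
  B[12] = 1 XOR 1 = 0
  B[13] = 0 XOR 0 = 0
  B[14] = 0 XOR 1 = 1
  B[15] = 1 XOR 1 = 0
= 1010111100010010 (44818 decimal)


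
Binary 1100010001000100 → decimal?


Positional values:
Bit 2: 1 × 2^2 = 4
Bit 6: 1 × 2^6 = 64
Bit 10: 1 × 2^10 = 1024
Bit 14: 1 × 2^14 = 16384
Bit 15: 1 × 2^15 = 32768
Sum = 4 + 64 + 1024 + 16384 + 32768
= 50244


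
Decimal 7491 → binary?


Divide by 2 repeatedly:
7491 ÷ 2 = 3745 remainder 1
3745 ÷ 2 = 1872 remainder 1
1872 ÷ 2 = 936 remainder 0
936 ÷ 2 = 468 remainder 0
468 ÷ 2 = 234 remainder 0
234 ÷ 2 = 117 remainder 0
117 ÷ 2 = 58 remainder 1
58 ÷ 2 = 29 remainder 0
29 ÷ 2 = 14 remainder 1
14 ÷ 2 = 7 remainder 0
7 ÷ 2 = 3 remainder 1
3 ÷ 2 = 1 remainder 1
1 ÷ 2 = 0 remainder 1
Reading remainders bottom-up:
= 1110101000011


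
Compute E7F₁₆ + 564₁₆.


Align and add column by column (LSB to MSB, each column mod 16 with carry):
  0E7F
+ 0564
  ----
  col 0: F(15) + 4(4) + 0 (carry in) = 19 → 3(3), carry out 1
  col 1: 7(7) + 6(6) + 1 (carry in) = 14 → E(14), carry out 0
  col 2: E(14) + 5(5) + 0 (carry in) = 19 → 3(3), carry out 1
  col 3: 0(0) + 0(0) + 1 (carry in) = 1 → 1(1), carry out 0
Reading digits MSB→LSB: 13E3
Strip leading zeros: 13E3
= 0x13E3


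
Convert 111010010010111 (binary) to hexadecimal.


Group into 4-bit nibbles: 0111010010010111
  0111 = 7
  0100 = 4
  1001 = 9
  0111 = 7
= 0x7497


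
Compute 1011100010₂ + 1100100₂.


Align and add column by column (LSB to MSB, carry propagating):
  01011100010
+ 00001100100
  -----------
  col 0: 0 + 0 + 0 (carry in) = 0 → bit 0, carry out 0
  col 1: 1 + 0 + 0 (carry in) = 1 → bit 1, carry out 0
  col 2: 0 + 1 + 0 (carry in) = 1 → bit 1, carry out 0
  col 3: 0 + 0 + 0 (carry in) = 0 → bit 0, carry out 0
  col 4: 0 + 0 + 0 (carry in) = 0 → bit 0, carry out 0
  col 5: 1 + 1 + 0 (carry in) = 2 → bit 0, carry out 1
  col 6: 1 + 1 + 1 (carry in) = 3 → bit 1, carry out 1
  col 7: 1 + 0 + 1 (carry in) = 2 → bit 0, carry out 1
  col 8: 0 + 0 + 1 (carry in) = 1 → bit 1, carry out 0
  col 9: 1 + 0 + 0 (carry in) = 1 → bit 1, carry out 0
  col 10: 0 + 0 + 0 (carry in) = 0 → bit 0, carry out 0
Reading bits MSB→LSB: 01101000110
Strip leading zeros: 1101000110
= 1101000110


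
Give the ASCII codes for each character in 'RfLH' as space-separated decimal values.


String: 'RfLH'  (4 characters)
Per-character ASCII lookup:
  'R': uppercase starts at 65: 'R' = 65 + 17 = 82
  'f': lowercase starts at 97: 'f' = 97 + 5 = 102
  'L': uppercase starts at 65: 'L' = 65 + 11 = 76
  'H': uppercase starts at 65: 'H' = 65 + 7 = 72
= 82 102 76 72


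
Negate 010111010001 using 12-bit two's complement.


Original: 010111010001
Step 1 - Invert all bits: 101000101110
Step 2 - Add 1: 101000101110 + 1
= 101000101111 (represents -1489)


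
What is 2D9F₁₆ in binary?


Each hex digit → 4 binary bits:
  2 = 0010
  D = 1101
  9 = 1001
  F = 1111
Concatenate: 0010 1101 1001 1111
= 0010110110011111


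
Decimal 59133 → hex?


Divide by 16 repeatedly:
59133 ÷ 16 = 3695 remainder 13 (D)
3695 ÷ 16 = 230 remainder 15 (F)
230 ÷ 16 = 14 remainder 6 (6)
14 ÷ 16 = 0 remainder 14 (E)
Reading remainders bottom-up:
= 0xE6FD


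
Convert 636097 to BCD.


Each digit → 4-bit binary:
  6 → 0110
  3 → 0011
  6 → 0110
  0 → 0000
  9 → 1001
  7 → 0111
= 0110 0011 0110 0000 1001 0111


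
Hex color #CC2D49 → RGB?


Hex: #CC2D49
R = CC₁₆ = 204
G = 2D₁₆ = 45
B = 49₁₆ = 73
= RGB(204, 45, 73)


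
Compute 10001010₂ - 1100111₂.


Align and subtract column by column (LSB to MSB, borrowing when needed):
  10001010
- 01100111
  --------
  col 0: (0 - 0 borrow-in) - 1 → borrow from next column: (0+2) - 1 = 1, borrow out 1
  col 1: (1 - 1 borrow-in) - 1 → borrow from next column: (0+2) - 1 = 1, borrow out 1
  col 2: (0 - 1 borrow-in) - 1 → borrow from next column: (-1+2) - 1 = 0, borrow out 1
  col 3: (1 - 1 borrow-in) - 0 → 0 - 0 = 0, borrow out 0
  col 4: (0 - 0 borrow-in) - 0 → 0 - 0 = 0, borrow out 0
  col 5: (0 - 0 borrow-in) - 1 → borrow from next column: (0+2) - 1 = 1, borrow out 1
  col 6: (0 - 1 borrow-in) - 1 → borrow from next column: (-1+2) - 1 = 0, borrow out 1
  col 7: (1 - 1 borrow-in) - 0 → 0 - 0 = 0, borrow out 0
Reading bits MSB→LSB: 00100011
Strip leading zeros: 100011
= 100011


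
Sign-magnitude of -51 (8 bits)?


Sign bit: 1 (negative)
Magnitude: 51 = 0110011
= 10110011


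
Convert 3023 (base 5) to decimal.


Positional values (base 5):
  3 × 5^0 = 3 × 1 = 3
  2 × 5^1 = 2 × 5 = 10
  0 × 5^2 = 0 × 25 = 0
  3 × 5^3 = 3 × 125 = 375
Sum = 3 + 10 + 0 + 375
= 388


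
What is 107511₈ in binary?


Each octal digit → 3 binary bits:
  1 = 001
  0 = 000
  7 = 111
  5 = 101
  1 = 001
  1 = 001
Concatenate: 001 000 111 101 001 001
= 001000111101001001


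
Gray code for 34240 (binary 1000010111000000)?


Binary: 1000010111000000
Gray code: G = B XOR (B >> 1)
B >> 1 = 0100001011100000
1000010111000000 XOR 0100001011100000:
  1 XOR 0 = 1
  0 XOR 1 = 1
  0 XOR 0 = 0
  0 XOR 0 = 0
  0 XOR 0 = 0
  1 XOR 0 = 1
  0 XOR 1 = 1
  1 XOR 0 = 1
  1 XOR 1 = 0
  1 XOR 1 = 0
  0 XOR 1 = 1
  0 XOR 0 = 0
  0 XOR 0 = 0
  0 XOR 0 = 0
  0 XOR 0 = 0
  0 XOR 0 = 0
= 1100011100100000


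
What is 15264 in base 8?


Divide by 8 repeatedly:
15264 ÷ 8 = 1908 remainder 0
1908 ÷ 8 = 238 remainder 4
238 ÷ 8 = 29 remainder 6
29 ÷ 8 = 3 remainder 5
3 ÷ 8 = 0 remainder 3
Reading remainders bottom-up:
= 0o35640


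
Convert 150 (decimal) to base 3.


Divide by 3 repeatedly:
150 ÷ 3 = 50 remainder 0
50 ÷ 3 = 16 remainder 2
16 ÷ 3 = 5 remainder 1
5 ÷ 3 = 1 remainder 2
1 ÷ 3 = 0 remainder 1
Reading remainders bottom-up:
= 12120


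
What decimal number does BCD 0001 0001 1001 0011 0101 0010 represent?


Each 4-bit group → digit:
  0001 → 1
  0001 → 1
  1001 → 9
  0011 → 3
  0101 → 5
  0010 → 2
= 119352
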